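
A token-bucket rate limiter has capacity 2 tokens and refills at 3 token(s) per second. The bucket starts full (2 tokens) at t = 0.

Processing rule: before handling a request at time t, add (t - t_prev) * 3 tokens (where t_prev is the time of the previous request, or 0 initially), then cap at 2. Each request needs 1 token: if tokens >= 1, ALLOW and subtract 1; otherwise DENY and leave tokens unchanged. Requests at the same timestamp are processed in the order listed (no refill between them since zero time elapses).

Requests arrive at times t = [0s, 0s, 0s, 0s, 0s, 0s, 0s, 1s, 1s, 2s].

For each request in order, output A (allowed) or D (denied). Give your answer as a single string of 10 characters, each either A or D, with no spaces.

Answer: AADDDDDAAA

Derivation:
Simulating step by step:
  req#1 t=0s: ALLOW
  req#2 t=0s: ALLOW
  req#3 t=0s: DENY
  req#4 t=0s: DENY
  req#5 t=0s: DENY
  req#6 t=0s: DENY
  req#7 t=0s: DENY
  req#8 t=1s: ALLOW
  req#9 t=1s: ALLOW
  req#10 t=2s: ALLOW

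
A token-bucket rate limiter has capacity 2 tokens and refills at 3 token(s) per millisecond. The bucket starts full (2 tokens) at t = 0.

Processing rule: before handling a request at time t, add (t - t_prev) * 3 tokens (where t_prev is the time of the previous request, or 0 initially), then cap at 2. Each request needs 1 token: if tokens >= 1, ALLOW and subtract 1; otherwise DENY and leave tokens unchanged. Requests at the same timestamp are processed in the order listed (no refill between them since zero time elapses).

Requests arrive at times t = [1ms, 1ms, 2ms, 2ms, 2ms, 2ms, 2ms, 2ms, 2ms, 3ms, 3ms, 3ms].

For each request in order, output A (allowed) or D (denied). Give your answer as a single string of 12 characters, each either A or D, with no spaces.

Answer: AAAADDDDDAAD

Derivation:
Simulating step by step:
  req#1 t=1ms: ALLOW
  req#2 t=1ms: ALLOW
  req#3 t=2ms: ALLOW
  req#4 t=2ms: ALLOW
  req#5 t=2ms: DENY
  req#6 t=2ms: DENY
  req#7 t=2ms: DENY
  req#8 t=2ms: DENY
  req#9 t=2ms: DENY
  req#10 t=3ms: ALLOW
  req#11 t=3ms: ALLOW
  req#12 t=3ms: DENY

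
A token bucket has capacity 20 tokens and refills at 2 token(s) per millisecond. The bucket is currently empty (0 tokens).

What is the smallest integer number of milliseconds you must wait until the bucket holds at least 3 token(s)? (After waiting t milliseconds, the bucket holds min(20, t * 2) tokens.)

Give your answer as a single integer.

Answer: 2

Derivation:
Need t * 2 >= 3, so t >= 3/2.
Smallest integer t = ceil(3/2) = 2.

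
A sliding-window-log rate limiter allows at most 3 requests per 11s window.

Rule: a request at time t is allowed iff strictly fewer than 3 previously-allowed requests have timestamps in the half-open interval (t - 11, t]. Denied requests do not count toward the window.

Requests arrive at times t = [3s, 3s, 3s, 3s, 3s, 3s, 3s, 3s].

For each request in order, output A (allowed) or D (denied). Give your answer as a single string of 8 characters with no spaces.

Tracking allowed requests in the window:
  req#1 t=3s: ALLOW
  req#2 t=3s: ALLOW
  req#3 t=3s: ALLOW
  req#4 t=3s: DENY
  req#5 t=3s: DENY
  req#6 t=3s: DENY
  req#7 t=3s: DENY
  req#8 t=3s: DENY

Answer: AAADDDDD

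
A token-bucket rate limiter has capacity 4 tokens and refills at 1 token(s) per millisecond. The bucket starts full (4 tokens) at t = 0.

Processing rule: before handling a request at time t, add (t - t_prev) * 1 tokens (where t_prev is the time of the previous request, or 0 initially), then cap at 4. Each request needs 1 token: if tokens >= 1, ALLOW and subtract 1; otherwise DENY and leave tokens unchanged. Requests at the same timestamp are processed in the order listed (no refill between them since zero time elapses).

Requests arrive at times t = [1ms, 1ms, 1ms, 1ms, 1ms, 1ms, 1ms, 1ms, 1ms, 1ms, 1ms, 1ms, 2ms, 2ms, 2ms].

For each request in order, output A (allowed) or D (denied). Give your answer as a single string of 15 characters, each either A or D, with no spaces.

Simulating step by step:
  req#1 t=1ms: ALLOW
  req#2 t=1ms: ALLOW
  req#3 t=1ms: ALLOW
  req#4 t=1ms: ALLOW
  req#5 t=1ms: DENY
  req#6 t=1ms: DENY
  req#7 t=1ms: DENY
  req#8 t=1ms: DENY
  req#9 t=1ms: DENY
  req#10 t=1ms: DENY
  req#11 t=1ms: DENY
  req#12 t=1ms: DENY
  req#13 t=2ms: ALLOW
  req#14 t=2ms: DENY
  req#15 t=2ms: DENY

Answer: AAAADDDDDDDDADD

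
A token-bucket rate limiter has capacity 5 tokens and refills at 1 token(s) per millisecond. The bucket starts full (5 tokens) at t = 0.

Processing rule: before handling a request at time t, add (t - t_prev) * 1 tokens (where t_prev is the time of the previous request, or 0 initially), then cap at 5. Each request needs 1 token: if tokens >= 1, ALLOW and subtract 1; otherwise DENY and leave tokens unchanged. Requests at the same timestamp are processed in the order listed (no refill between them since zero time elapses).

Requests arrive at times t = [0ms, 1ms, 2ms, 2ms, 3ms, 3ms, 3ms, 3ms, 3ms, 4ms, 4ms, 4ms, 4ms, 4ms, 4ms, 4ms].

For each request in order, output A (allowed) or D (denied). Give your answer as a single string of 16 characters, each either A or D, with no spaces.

Answer: AAAAAAAADADDDDDD

Derivation:
Simulating step by step:
  req#1 t=0ms: ALLOW
  req#2 t=1ms: ALLOW
  req#3 t=2ms: ALLOW
  req#4 t=2ms: ALLOW
  req#5 t=3ms: ALLOW
  req#6 t=3ms: ALLOW
  req#7 t=3ms: ALLOW
  req#8 t=3ms: ALLOW
  req#9 t=3ms: DENY
  req#10 t=4ms: ALLOW
  req#11 t=4ms: DENY
  req#12 t=4ms: DENY
  req#13 t=4ms: DENY
  req#14 t=4ms: DENY
  req#15 t=4ms: DENY
  req#16 t=4ms: DENY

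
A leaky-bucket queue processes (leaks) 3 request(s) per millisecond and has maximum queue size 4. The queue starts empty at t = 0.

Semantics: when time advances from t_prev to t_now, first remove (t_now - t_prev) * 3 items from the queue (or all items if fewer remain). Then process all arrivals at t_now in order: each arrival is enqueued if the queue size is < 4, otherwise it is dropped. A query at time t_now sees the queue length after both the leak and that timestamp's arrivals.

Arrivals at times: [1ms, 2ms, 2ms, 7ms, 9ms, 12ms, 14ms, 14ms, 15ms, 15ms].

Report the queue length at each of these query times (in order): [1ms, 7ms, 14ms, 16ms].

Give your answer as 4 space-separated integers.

Answer: 1 1 2 0

Derivation:
Queue lengths at query times:
  query t=1ms: backlog = 1
  query t=7ms: backlog = 1
  query t=14ms: backlog = 2
  query t=16ms: backlog = 0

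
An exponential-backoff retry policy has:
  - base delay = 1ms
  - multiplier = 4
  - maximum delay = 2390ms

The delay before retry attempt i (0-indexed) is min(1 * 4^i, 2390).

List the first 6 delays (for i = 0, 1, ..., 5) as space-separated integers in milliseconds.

Computing each delay:
  i=0: min(1*4^0, 2390) = 1
  i=1: min(1*4^1, 2390) = 4
  i=2: min(1*4^2, 2390) = 16
  i=3: min(1*4^3, 2390) = 64
  i=4: min(1*4^4, 2390) = 256
  i=5: min(1*4^5, 2390) = 1024

Answer: 1 4 16 64 256 1024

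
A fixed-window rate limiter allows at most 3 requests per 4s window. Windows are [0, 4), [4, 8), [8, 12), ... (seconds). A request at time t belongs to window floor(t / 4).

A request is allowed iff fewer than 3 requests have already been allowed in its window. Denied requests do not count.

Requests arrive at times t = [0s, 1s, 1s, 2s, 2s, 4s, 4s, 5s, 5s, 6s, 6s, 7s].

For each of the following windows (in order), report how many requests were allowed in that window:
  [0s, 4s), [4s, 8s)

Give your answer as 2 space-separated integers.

Processing requests:
  req#1 t=0s (window 0): ALLOW
  req#2 t=1s (window 0): ALLOW
  req#3 t=1s (window 0): ALLOW
  req#4 t=2s (window 0): DENY
  req#5 t=2s (window 0): DENY
  req#6 t=4s (window 1): ALLOW
  req#7 t=4s (window 1): ALLOW
  req#8 t=5s (window 1): ALLOW
  req#9 t=5s (window 1): DENY
  req#10 t=6s (window 1): DENY
  req#11 t=6s (window 1): DENY
  req#12 t=7s (window 1): DENY

Allowed counts by window: 3 3

Answer: 3 3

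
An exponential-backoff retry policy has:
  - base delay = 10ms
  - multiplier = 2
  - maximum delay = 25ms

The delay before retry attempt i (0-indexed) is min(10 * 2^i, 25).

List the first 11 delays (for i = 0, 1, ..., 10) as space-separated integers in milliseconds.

Computing each delay:
  i=0: min(10*2^0, 25) = 10
  i=1: min(10*2^1, 25) = 20
  i=2: min(10*2^2, 25) = 25
  i=3: min(10*2^3, 25) = 25
  i=4: min(10*2^4, 25) = 25
  i=5: min(10*2^5, 25) = 25
  i=6: min(10*2^6, 25) = 25
  i=7: min(10*2^7, 25) = 25
  i=8: min(10*2^8, 25) = 25
  i=9: min(10*2^9, 25) = 25
  i=10: min(10*2^10, 25) = 25

Answer: 10 20 25 25 25 25 25 25 25 25 25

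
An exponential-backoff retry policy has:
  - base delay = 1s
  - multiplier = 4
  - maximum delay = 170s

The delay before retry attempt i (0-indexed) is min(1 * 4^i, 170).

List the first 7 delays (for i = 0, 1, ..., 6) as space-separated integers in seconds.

Computing each delay:
  i=0: min(1*4^0, 170) = 1
  i=1: min(1*4^1, 170) = 4
  i=2: min(1*4^2, 170) = 16
  i=3: min(1*4^3, 170) = 64
  i=4: min(1*4^4, 170) = 170
  i=5: min(1*4^5, 170) = 170
  i=6: min(1*4^6, 170) = 170

Answer: 1 4 16 64 170 170 170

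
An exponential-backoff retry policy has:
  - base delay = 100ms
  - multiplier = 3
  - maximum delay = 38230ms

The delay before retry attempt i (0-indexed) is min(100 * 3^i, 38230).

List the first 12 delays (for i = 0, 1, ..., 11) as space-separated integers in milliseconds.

Computing each delay:
  i=0: min(100*3^0, 38230) = 100
  i=1: min(100*3^1, 38230) = 300
  i=2: min(100*3^2, 38230) = 900
  i=3: min(100*3^3, 38230) = 2700
  i=4: min(100*3^4, 38230) = 8100
  i=5: min(100*3^5, 38230) = 24300
  i=6: min(100*3^6, 38230) = 38230
  i=7: min(100*3^7, 38230) = 38230
  i=8: min(100*3^8, 38230) = 38230
  i=9: min(100*3^9, 38230) = 38230
  i=10: min(100*3^10, 38230) = 38230
  i=11: min(100*3^11, 38230) = 38230

Answer: 100 300 900 2700 8100 24300 38230 38230 38230 38230 38230 38230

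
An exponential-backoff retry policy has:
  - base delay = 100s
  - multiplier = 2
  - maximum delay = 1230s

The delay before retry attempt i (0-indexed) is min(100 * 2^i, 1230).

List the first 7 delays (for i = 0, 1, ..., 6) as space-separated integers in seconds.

Answer: 100 200 400 800 1230 1230 1230

Derivation:
Computing each delay:
  i=0: min(100*2^0, 1230) = 100
  i=1: min(100*2^1, 1230) = 200
  i=2: min(100*2^2, 1230) = 400
  i=3: min(100*2^3, 1230) = 800
  i=4: min(100*2^4, 1230) = 1230
  i=5: min(100*2^5, 1230) = 1230
  i=6: min(100*2^6, 1230) = 1230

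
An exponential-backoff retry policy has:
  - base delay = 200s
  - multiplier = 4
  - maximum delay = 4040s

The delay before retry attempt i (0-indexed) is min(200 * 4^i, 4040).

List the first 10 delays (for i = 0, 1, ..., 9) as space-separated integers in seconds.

Answer: 200 800 3200 4040 4040 4040 4040 4040 4040 4040

Derivation:
Computing each delay:
  i=0: min(200*4^0, 4040) = 200
  i=1: min(200*4^1, 4040) = 800
  i=2: min(200*4^2, 4040) = 3200
  i=3: min(200*4^3, 4040) = 4040
  i=4: min(200*4^4, 4040) = 4040
  i=5: min(200*4^5, 4040) = 4040
  i=6: min(200*4^6, 4040) = 4040
  i=7: min(200*4^7, 4040) = 4040
  i=8: min(200*4^8, 4040) = 4040
  i=9: min(200*4^9, 4040) = 4040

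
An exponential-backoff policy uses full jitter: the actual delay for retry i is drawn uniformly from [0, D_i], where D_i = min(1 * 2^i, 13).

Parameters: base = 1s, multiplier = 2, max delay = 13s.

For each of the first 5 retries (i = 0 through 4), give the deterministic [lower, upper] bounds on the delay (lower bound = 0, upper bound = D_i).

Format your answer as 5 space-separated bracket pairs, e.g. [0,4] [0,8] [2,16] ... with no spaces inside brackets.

Answer: [0,1] [0,2] [0,4] [0,8] [0,13]

Derivation:
Computing bounds per retry:
  i=0: D_i=min(1*2^0,13)=1, bounds=[0,1]
  i=1: D_i=min(1*2^1,13)=2, bounds=[0,2]
  i=2: D_i=min(1*2^2,13)=4, bounds=[0,4]
  i=3: D_i=min(1*2^3,13)=8, bounds=[0,8]
  i=4: D_i=min(1*2^4,13)=13, bounds=[0,13]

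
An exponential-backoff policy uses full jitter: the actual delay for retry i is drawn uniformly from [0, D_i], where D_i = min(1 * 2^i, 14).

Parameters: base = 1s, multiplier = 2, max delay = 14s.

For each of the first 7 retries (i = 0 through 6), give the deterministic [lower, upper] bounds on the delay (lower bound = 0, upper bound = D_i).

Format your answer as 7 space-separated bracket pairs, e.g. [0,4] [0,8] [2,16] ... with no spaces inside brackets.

Computing bounds per retry:
  i=0: D_i=min(1*2^0,14)=1, bounds=[0,1]
  i=1: D_i=min(1*2^1,14)=2, bounds=[0,2]
  i=2: D_i=min(1*2^2,14)=4, bounds=[0,4]
  i=3: D_i=min(1*2^3,14)=8, bounds=[0,8]
  i=4: D_i=min(1*2^4,14)=14, bounds=[0,14]
  i=5: D_i=min(1*2^5,14)=14, bounds=[0,14]
  i=6: D_i=min(1*2^6,14)=14, bounds=[0,14]

Answer: [0,1] [0,2] [0,4] [0,8] [0,14] [0,14] [0,14]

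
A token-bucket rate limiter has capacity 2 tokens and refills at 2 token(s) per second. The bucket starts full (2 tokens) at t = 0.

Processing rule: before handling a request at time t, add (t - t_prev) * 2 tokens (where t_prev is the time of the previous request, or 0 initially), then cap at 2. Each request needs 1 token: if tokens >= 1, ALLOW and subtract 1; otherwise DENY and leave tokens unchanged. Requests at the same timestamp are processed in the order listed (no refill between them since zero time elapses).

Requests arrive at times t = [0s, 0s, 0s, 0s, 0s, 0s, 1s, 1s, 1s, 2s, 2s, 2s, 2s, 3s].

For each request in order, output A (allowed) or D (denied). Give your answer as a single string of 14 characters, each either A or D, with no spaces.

Answer: AADDDDAADAADDA

Derivation:
Simulating step by step:
  req#1 t=0s: ALLOW
  req#2 t=0s: ALLOW
  req#3 t=0s: DENY
  req#4 t=0s: DENY
  req#5 t=0s: DENY
  req#6 t=0s: DENY
  req#7 t=1s: ALLOW
  req#8 t=1s: ALLOW
  req#9 t=1s: DENY
  req#10 t=2s: ALLOW
  req#11 t=2s: ALLOW
  req#12 t=2s: DENY
  req#13 t=2s: DENY
  req#14 t=3s: ALLOW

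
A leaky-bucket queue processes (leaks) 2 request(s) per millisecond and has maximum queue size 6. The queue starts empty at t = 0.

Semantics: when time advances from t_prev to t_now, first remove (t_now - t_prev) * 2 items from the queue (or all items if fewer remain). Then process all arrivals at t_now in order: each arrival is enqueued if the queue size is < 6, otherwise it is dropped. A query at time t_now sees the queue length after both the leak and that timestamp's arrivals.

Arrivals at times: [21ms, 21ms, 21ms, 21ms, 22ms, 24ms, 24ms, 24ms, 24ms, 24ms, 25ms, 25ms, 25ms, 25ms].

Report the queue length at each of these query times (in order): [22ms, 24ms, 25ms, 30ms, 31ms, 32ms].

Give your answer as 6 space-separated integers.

Queue lengths at query times:
  query t=22ms: backlog = 3
  query t=24ms: backlog = 5
  query t=25ms: backlog = 6
  query t=30ms: backlog = 0
  query t=31ms: backlog = 0
  query t=32ms: backlog = 0

Answer: 3 5 6 0 0 0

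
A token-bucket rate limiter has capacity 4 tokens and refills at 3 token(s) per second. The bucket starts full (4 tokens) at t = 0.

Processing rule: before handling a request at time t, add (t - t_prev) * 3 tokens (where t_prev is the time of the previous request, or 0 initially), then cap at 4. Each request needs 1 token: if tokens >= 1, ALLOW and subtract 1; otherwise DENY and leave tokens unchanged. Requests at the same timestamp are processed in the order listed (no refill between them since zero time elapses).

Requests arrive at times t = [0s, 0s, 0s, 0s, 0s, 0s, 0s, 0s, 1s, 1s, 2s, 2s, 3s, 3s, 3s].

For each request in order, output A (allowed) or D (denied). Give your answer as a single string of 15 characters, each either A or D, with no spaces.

Simulating step by step:
  req#1 t=0s: ALLOW
  req#2 t=0s: ALLOW
  req#3 t=0s: ALLOW
  req#4 t=0s: ALLOW
  req#5 t=0s: DENY
  req#6 t=0s: DENY
  req#7 t=0s: DENY
  req#8 t=0s: DENY
  req#9 t=1s: ALLOW
  req#10 t=1s: ALLOW
  req#11 t=2s: ALLOW
  req#12 t=2s: ALLOW
  req#13 t=3s: ALLOW
  req#14 t=3s: ALLOW
  req#15 t=3s: ALLOW

Answer: AAAADDDDAAAAAAA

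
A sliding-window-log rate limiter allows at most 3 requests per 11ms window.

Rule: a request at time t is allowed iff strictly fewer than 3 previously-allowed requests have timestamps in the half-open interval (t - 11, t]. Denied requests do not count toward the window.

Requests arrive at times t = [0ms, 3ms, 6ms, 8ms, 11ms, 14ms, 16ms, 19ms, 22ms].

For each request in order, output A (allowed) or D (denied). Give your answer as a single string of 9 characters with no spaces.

Tracking allowed requests in the window:
  req#1 t=0ms: ALLOW
  req#2 t=3ms: ALLOW
  req#3 t=6ms: ALLOW
  req#4 t=8ms: DENY
  req#5 t=11ms: ALLOW
  req#6 t=14ms: ALLOW
  req#7 t=16ms: DENY
  req#8 t=19ms: ALLOW
  req#9 t=22ms: ALLOW

Answer: AAADAADAA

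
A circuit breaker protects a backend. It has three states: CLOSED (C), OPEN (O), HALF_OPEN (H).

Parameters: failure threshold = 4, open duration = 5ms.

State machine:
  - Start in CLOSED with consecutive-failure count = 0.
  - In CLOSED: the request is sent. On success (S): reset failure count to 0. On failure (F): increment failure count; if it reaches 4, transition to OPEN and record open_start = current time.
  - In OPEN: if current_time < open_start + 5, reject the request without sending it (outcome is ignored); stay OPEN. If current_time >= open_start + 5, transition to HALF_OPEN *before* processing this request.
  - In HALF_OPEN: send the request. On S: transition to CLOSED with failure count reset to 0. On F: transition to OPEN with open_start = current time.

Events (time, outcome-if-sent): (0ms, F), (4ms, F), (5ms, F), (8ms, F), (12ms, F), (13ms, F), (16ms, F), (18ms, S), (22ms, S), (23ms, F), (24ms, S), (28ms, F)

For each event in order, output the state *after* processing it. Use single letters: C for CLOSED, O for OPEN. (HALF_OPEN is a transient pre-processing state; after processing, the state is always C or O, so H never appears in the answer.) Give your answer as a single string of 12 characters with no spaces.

Answer: CCCOOOOCCCCC

Derivation:
State after each event:
  event#1 t=0ms outcome=F: state=CLOSED
  event#2 t=4ms outcome=F: state=CLOSED
  event#3 t=5ms outcome=F: state=CLOSED
  event#4 t=8ms outcome=F: state=OPEN
  event#5 t=12ms outcome=F: state=OPEN
  event#6 t=13ms outcome=F: state=OPEN
  event#7 t=16ms outcome=F: state=OPEN
  event#8 t=18ms outcome=S: state=CLOSED
  event#9 t=22ms outcome=S: state=CLOSED
  event#10 t=23ms outcome=F: state=CLOSED
  event#11 t=24ms outcome=S: state=CLOSED
  event#12 t=28ms outcome=F: state=CLOSED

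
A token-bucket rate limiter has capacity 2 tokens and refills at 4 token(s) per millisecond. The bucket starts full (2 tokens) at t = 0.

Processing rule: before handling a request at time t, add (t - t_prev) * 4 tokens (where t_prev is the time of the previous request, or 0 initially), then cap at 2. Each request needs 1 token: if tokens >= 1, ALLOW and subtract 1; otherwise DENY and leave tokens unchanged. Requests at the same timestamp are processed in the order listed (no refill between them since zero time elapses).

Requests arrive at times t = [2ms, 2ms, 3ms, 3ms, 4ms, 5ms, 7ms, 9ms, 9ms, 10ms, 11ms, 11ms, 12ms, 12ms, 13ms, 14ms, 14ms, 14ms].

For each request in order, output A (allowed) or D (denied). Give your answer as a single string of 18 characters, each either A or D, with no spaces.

Answer: AAAAAAAAAAAAAAAAAD

Derivation:
Simulating step by step:
  req#1 t=2ms: ALLOW
  req#2 t=2ms: ALLOW
  req#3 t=3ms: ALLOW
  req#4 t=3ms: ALLOW
  req#5 t=4ms: ALLOW
  req#6 t=5ms: ALLOW
  req#7 t=7ms: ALLOW
  req#8 t=9ms: ALLOW
  req#9 t=9ms: ALLOW
  req#10 t=10ms: ALLOW
  req#11 t=11ms: ALLOW
  req#12 t=11ms: ALLOW
  req#13 t=12ms: ALLOW
  req#14 t=12ms: ALLOW
  req#15 t=13ms: ALLOW
  req#16 t=14ms: ALLOW
  req#17 t=14ms: ALLOW
  req#18 t=14ms: DENY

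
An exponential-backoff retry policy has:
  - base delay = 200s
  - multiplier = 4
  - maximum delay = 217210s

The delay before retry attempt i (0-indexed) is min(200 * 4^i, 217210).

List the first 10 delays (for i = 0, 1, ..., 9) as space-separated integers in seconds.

Computing each delay:
  i=0: min(200*4^0, 217210) = 200
  i=1: min(200*4^1, 217210) = 800
  i=2: min(200*4^2, 217210) = 3200
  i=3: min(200*4^3, 217210) = 12800
  i=4: min(200*4^4, 217210) = 51200
  i=5: min(200*4^5, 217210) = 204800
  i=6: min(200*4^6, 217210) = 217210
  i=7: min(200*4^7, 217210) = 217210
  i=8: min(200*4^8, 217210) = 217210
  i=9: min(200*4^9, 217210) = 217210

Answer: 200 800 3200 12800 51200 204800 217210 217210 217210 217210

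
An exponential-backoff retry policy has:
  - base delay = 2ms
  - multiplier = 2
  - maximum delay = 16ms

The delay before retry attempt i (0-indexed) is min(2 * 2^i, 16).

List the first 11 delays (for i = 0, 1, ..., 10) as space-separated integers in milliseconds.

Computing each delay:
  i=0: min(2*2^0, 16) = 2
  i=1: min(2*2^1, 16) = 4
  i=2: min(2*2^2, 16) = 8
  i=3: min(2*2^3, 16) = 16
  i=4: min(2*2^4, 16) = 16
  i=5: min(2*2^5, 16) = 16
  i=6: min(2*2^6, 16) = 16
  i=7: min(2*2^7, 16) = 16
  i=8: min(2*2^8, 16) = 16
  i=9: min(2*2^9, 16) = 16
  i=10: min(2*2^10, 16) = 16

Answer: 2 4 8 16 16 16 16 16 16 16 16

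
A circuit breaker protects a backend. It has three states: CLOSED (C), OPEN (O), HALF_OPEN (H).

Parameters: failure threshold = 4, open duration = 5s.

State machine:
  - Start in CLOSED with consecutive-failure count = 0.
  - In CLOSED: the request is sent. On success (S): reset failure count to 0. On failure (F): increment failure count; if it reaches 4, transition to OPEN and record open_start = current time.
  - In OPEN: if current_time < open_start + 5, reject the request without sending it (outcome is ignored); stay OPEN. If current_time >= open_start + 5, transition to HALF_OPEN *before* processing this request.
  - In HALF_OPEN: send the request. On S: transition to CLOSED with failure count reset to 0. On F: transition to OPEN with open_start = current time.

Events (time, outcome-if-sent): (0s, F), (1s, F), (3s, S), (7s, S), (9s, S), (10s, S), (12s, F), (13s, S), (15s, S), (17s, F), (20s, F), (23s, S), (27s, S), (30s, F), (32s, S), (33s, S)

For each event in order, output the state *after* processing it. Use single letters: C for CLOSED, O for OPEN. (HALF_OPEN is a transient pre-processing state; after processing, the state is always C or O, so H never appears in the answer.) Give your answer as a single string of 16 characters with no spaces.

Answer: CCCCCCCCCCCCCCCC

Derivation:
State after each event:
  event#1 t=0s outcome=F: state=CLOSED
  event#2 t=1s outcome=F: state=CLOSED
  event#3 t=3s outcome=S: state=CLOSED
  event#4 t=7s outcome=S: state=CLOSED
  event#5 t=9s outcome=S: state=CLOSED
  event#6 t=10s outcome=S: state=CLOSED
  event#7 t=12s outcome=F: state=CLOSED
  event#8 t=13s outcome=S: state=CLOSED
  event#9 t=15s outcome=S: state=CLOSED
  event#10 t=17s outcome=F: state=CLOSED
  event#11 t=20s outcome=F: state=CLOSED
  event#12 t=23s outcome=S: state=CLOSED
  event#13 t=27s outcome=S: state=CLOSED
  event#14 t=30s outcome=F: state=CLOSED
  event#15 t=32s outcome=S: state=CLOSED
  event#16 t=33s outcome=S: state=CLOSED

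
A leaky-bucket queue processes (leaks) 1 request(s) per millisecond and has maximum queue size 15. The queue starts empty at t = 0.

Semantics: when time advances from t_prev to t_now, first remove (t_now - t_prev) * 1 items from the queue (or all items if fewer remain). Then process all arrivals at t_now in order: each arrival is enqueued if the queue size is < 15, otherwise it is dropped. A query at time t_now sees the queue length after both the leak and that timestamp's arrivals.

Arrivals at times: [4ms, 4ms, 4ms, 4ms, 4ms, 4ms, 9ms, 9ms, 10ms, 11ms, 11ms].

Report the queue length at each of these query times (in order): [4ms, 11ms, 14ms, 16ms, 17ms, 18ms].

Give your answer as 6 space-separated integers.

Answer: 6 4 1 0 0 0

Derivation:
Queue lengths at query times:
  query t=4ms: backlog = 6
  query t=11ms: backlog = 4
  query t=14ms: backlog = 1
  query t=16ms: backlog = 0
  query t=17ms: backlog = 0
  query t=18ms: backlog = 0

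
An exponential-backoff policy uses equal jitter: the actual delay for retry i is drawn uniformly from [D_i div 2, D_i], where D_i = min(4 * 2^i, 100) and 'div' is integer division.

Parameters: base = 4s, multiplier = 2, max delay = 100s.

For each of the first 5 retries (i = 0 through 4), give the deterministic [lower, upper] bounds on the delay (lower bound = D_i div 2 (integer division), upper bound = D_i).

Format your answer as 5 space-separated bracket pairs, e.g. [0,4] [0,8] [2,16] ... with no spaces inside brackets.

Computing bounds per retry:
  i=0: D_i=min(4*2^0,100)=4, bounds=[2,4]
  i=1: D_i=min(4*2^1,100)=8, bounds=[4,8]
  i=2: D_i=min(4*2^2,100)=16, bounds=[8,16]
  i=3: D_i=min(4*2^3,100)=32, bounds=[16,32]
  i=4: D_i=min(4*2^4,100)=64, bounds=[32,64]

Answer: [2,4] [4,8] [8,16] [16,32] [32,64]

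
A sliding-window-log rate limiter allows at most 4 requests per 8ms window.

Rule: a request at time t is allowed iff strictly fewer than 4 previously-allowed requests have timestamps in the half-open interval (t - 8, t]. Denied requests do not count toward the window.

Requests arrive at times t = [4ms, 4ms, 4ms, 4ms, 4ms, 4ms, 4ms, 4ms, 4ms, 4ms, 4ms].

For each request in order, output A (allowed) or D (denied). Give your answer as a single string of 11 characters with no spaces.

Tracking allowed requests in the window:
  req#1 t=4ms: ALLOW
  req#2 t=4ms: ALLOW
  req#3 t=4ms: ALLOW
  req#4 t=4ms: ALLOW
  req#5 t=4ms: DENY
  req#6 t=4ms: DENY
  req#7 t=4ms: DENY
  req#8 t=4ms: DENY
  req#9 t=4ms: DENY
  req#10 t=4ms: DENY
  req#11 t=4ms: DENY

Answer: AAAADDDDDDD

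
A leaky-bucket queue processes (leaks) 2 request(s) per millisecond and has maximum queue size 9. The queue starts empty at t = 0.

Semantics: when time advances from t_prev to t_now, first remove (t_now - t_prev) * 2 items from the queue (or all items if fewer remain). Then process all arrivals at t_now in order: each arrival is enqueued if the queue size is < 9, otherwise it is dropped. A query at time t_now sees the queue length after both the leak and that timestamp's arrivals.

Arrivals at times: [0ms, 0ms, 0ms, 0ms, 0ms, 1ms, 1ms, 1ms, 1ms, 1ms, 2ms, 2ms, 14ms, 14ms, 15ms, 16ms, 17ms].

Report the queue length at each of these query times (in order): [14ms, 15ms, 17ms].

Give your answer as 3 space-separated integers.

Queue lengths at query times:
  query t=14ms: backlog = 2
  query t=15ms: backlog = 1
  query t=17ms: backlog = 1

Answer: 2 1 1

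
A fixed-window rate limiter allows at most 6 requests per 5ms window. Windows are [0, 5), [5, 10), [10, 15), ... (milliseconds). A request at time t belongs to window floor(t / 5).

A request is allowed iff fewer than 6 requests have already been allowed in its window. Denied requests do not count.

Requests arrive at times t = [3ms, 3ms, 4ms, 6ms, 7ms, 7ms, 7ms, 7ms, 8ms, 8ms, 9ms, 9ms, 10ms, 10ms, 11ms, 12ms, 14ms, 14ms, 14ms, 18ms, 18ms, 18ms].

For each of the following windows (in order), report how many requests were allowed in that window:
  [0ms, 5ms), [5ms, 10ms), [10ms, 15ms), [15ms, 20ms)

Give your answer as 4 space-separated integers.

Processing requests:
  req#1 t=3ms (window 0): ALLOW
  req#2 t=3ms (window 0): ALLOW
  req#3 t=4ms (window 0): ALLOW
  req#4 t=6ms (window 1): ALLOW
  req#5 t=7ms (window 1): ALLOW
  req#6 t=7ms (window 1): ALLOW
  req#7 t=7ms (window 1): ALLOW
  req#8 t=7ms (window 1): ALLOW
  req#9 t=8ms (window 1): ALLOW
  req#10 t=8ms (window 1): DENY
  req#11 t=9ms (window 1): DENY
  req#12 t=9ms (window 1): DENY
  req#13 t=10ms (window 2): ALLOW
  req#14 t=10ms (window 2): ALLOW
  req#15 t=11ms (window 2): ALLOW
  req#16 t=12ms (window 2): ALLOW
  req#17 t=14ms (window 2): ALLOW
  req#18 t=14ms (window 2): ALLOW
  req#19 t=14ms (window 2): DENY
  req#20 t=18ms (window 3): ALLOW
  req#21 t=18ms (window 3): ALLOW
  req#22 t=18ms (window 3): ALLOW

Allowed counts by window: 3 6 6 3

Answer: 3 6 6 3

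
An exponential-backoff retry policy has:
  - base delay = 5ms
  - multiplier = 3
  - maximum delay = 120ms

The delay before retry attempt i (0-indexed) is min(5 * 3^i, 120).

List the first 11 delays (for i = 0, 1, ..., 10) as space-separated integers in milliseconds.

Computing each delay:
  i=0: min(5*3^0, 120) = 5
  i=1: min(5*3^1, 120) = 15
  i=2: min(5*3^2, 120) = 45
  i=3: min(5*3^3, 120) = 120
  i=4: min(5*3^4, 120) = 120
  i=5: min(5*3^5, 120) = 120
  i=6: min(5*3^6, 120) = 120
  i=7: min(5*3^7, 120) = 120
  i=8: min(5*3^8, 120) = 120
  i=9: min(5*3^9, 120) = 120
  i=10: min(5*3^10, 120) = 120

Answer: 5 15 45 120 120 120 120 120 120 120 120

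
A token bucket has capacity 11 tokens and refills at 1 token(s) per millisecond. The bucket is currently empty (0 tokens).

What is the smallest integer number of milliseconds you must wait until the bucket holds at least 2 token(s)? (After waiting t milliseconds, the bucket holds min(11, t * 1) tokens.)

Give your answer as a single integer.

Answer: 2

Derivation:
Need t * 1 >= 2, so t >= 2/1.
Smallest integer t = ceil(2/1) = 2.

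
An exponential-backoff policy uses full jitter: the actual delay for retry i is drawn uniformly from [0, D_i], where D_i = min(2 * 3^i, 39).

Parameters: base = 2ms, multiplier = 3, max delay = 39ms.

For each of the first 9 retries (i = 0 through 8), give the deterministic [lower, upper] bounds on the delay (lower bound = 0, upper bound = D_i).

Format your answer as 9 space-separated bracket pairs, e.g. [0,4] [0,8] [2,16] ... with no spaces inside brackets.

Answer: [0,2] [0,6] [0,18] [0,39] [0,39] [0,39] [0,39] [0,39] [0,39]

Derivation:
Computing bounds per retry:
  i=0: D_i=min(2*3^0,39)=2, bounds=[0,2]
  i=1: D_i=min(2*3^1,39)=6, bounds=[0,6]
  i=2: D_i=min(2*3^2,39)=18, bounds=[0,18]
  i=3: D_i=min(2*3^3,39)=39, bounds=[0,39]
  i=4: D_i=min(2*3^4,39)=39, bounds=[0,39]
  i=5: D_i=min(2*3^5,39)=39, bounds=[0,39]
  i=6: D_i=min(2*3^6,39)=39, bounds=[0,39]
  i=7: D_i=min(2*3^7,39)=39, bounds=[0,39]
  i=8: D_i=min(2*3^8,39)=39, bounds=[0,39]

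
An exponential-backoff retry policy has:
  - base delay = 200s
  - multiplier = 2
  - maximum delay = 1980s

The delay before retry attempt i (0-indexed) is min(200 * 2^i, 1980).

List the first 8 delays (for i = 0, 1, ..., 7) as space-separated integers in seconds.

Computing each delay:
  i=0: min(200*2^0, 1980) = 200
  i=1: min(200*2^1, 1980) = 400
  i=2: min(200*2^2, 1980) = 800
  i=3: min(200*2^3, 1980) = 1600
  i=4: min(200*2^4, 1980) = 1980
  i=5: min(200*2^5, 1980) = 1980
  i=6: min(200*2^6, 1980) = 1980
  i=7: min(200*2^7, 1980) = 1980

Answer: 200 400 800 1600 1980 1980 1980 1980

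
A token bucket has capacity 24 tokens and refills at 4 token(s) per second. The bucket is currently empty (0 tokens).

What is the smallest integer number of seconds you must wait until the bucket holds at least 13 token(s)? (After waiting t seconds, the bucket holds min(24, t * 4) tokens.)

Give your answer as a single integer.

Answer: 4

Derivation:
Need t * 4 >= 13, so t >= 13/4.
Smallest integer t = ceil(13/4) = 4.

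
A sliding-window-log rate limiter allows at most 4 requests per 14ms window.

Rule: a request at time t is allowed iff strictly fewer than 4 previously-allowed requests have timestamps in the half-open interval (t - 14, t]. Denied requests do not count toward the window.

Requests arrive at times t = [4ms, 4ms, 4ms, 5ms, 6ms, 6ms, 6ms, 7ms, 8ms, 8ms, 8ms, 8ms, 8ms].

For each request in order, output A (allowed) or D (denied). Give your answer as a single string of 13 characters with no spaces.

Answer: AAAADDDDDDDDD

Derivation:
Tracking allowed requests in the window:
  req#1 t=4ms: ALLOW
  req#2 t=4ms: ALLOW
  req#3 t=4ms: ALLOW
  req#4 t=5ms: ALLOW
  req#5 t=6ms: DENY
  req#6 t=6ms: DENY
  req#7 t=6ms: DENY
  req#8 t=7ms: DENY
  req#9 t=8ms: DENY
  req#10 t=8ms: DENY
  req#11 t=8ms: DENY
  req#12 t=8ms: DENY
  req#13 t=8ms: DENY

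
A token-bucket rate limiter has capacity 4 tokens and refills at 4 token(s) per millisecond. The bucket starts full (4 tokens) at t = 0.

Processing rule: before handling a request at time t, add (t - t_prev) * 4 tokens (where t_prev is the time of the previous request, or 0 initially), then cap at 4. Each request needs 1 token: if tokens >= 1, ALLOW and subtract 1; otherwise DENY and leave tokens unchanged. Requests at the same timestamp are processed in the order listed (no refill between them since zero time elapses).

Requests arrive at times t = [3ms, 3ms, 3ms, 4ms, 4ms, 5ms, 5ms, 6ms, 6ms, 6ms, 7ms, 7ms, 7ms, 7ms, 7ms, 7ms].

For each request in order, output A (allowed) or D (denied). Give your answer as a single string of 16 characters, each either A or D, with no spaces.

Simulating step by step:
  req#1 t=3ms: ALLOW
  req#2 t=3ms: ALLOW
  req#3 t=3ms: ALLOW
  req#4 t=4ms: ALLOW
  req#5 t=4ms: ALLOW
  req#6 t=5ms: ALLOW
  req#7 t=5ms: ALLOW
  req#8 t=6ms: ALLOW
  req#9 t=6ms: ALLOW
  req#10 t=6ms: ALLOW
  req#11 t=7ms: ALLOW
  req#12 t=7ms: ALLOW
  req#13 t=7ms: ALLOW
  req#14 t=7ms: ALLOW
  req#15 t=7ms: DENY
  req#16 t=7ms: DENY

Answer: AAAAAAAAAAAAAADD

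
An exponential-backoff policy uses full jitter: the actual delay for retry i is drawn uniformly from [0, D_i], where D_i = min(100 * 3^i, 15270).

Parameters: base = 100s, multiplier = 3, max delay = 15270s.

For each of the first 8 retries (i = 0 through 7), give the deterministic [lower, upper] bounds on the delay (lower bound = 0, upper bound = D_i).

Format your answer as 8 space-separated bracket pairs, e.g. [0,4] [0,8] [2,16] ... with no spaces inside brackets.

Computing bounds per retry:
  i=0: D_i=min(100*3^0,15270)=100, bounds=[0,100]
  i=1: D_i=min(100*3^1,15270)=300, bounds=[0,300]
  i=2: D_i=min(100*3^2,15270)=900, bounds=[0,900]
  i=3: D_i=min(100*3^3,15270)=2700, bounds=[0,2700]
  i=4: D_i=min(100*3^4,15270)=8100, bounds=[0,8100]
  i=5: D_i=min(100*3^5,15270)=15270, bounds=[0,15270]
  i=6: D_i=min(100*3^6,15270)=15270, bounds=[0,15270]
  i=7: D_i=min(100*3^7,15270)=15270, bounds=[0,15270]

Answer: [0,100] [0,300] [0,900] [0,2700] [0,8100] [0,15270] [0,15270] [0,15270]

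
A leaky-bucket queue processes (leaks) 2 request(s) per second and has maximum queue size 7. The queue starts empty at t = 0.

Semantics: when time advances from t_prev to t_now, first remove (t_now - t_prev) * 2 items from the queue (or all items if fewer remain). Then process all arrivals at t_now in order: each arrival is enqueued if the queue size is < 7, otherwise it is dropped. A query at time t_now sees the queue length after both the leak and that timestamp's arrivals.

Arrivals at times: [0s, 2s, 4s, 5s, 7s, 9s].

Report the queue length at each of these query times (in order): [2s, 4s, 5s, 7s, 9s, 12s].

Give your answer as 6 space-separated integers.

Answer: 1 1 1 1 1 0

Derivation:
Queue lengths at query times:
  query t=2s: backlog = 1
  query t=4s: backlog = 1
  query t=5s: backlog = 1
  query t=7s: backlog = 1
  query t=9s: backlog = 1
  query t=12s: backlog = 0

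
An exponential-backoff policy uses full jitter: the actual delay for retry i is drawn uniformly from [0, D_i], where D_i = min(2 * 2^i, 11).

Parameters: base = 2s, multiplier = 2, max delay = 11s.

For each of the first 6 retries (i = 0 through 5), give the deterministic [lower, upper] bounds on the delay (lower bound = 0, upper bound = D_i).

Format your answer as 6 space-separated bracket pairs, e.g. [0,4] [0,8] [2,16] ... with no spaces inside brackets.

Computing bounds per retry:
  i=0: D_i=min(2*2^0,11)=2, bounds=[0,2]
  i=1: D_i=min(2*2^1,11)=4, bounds=[0,4]
  i=2: D_i=min(2*2^2,11)=8, bounds=[0,8]
  i=3: D_i=min(2*2^3,11)=11, bounds=[0,11]
  i=4: D_i=min(2*2^4,11)=11, bounds=[0,11]
  i=5: D_i=min(2*2^5,11)=11, bounds=[0,11]

Answer: [0,2] [0,4] [0,8] [0,11] [0,11] [0,11]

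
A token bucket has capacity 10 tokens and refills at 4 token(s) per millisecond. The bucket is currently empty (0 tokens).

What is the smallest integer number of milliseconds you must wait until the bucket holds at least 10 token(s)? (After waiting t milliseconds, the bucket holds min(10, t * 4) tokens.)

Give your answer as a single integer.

Need t * 4 >= 10, so t >= 10/4.
Smallest integer t = ceil(10/4) = 3.

Answer: 3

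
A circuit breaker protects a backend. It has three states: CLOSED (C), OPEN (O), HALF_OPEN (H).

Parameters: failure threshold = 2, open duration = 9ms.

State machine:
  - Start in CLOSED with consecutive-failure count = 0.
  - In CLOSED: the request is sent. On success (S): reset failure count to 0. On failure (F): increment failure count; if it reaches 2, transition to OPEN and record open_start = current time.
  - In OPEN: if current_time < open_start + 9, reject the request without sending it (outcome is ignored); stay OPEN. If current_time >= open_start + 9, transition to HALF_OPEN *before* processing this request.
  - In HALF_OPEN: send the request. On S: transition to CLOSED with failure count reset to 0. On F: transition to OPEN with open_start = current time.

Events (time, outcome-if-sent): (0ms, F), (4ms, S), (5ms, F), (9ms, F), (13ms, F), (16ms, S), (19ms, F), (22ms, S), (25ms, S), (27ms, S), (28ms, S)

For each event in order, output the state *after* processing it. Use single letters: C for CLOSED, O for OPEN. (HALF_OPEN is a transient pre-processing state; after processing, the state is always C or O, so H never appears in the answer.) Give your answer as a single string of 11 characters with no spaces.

Answer: CCCOOOOOOOC

Derivation:
State after each event:
  event#1 t=0ms outcome=F: state=CLOSED
  event#2 t=4ms outcome=S: state=CLOSED
  event#3 t=5ms outcome=F: state=CLOSED
  event#4 t=9ms outcome=F: state=OPEN
  event#5 t=13ms outcome=F: state=OPEN
  event#6 t=16ms outcome=S: state=OPEN
  event#7 t=19ms outcome=F: state=OPEN
  event#8 t=22ms outcome=S: state=OPEN
  event#9 t=25ms outcome=S: state=OPEN
  event#10 t=27ms outcome=S: state=OPEN
  event#11 t=28ms outcome=S: state=CLOSED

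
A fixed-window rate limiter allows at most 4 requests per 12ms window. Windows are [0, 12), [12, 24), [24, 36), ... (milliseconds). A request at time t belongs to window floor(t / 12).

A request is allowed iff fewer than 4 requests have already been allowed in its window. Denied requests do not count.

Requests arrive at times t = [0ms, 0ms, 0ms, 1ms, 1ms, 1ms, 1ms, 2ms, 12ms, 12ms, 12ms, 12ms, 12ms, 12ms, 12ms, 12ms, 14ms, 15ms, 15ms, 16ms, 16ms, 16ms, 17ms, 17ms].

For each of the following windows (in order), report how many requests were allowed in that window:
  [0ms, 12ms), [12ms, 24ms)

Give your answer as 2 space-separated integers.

Processing requests:
  req#1 t=0ms (window 0): ALLOW
  req#2 t=0ms (window 0): ALLOW
  req#3 t=0ms (window 0): ALLOW
  req#4 t=1ms (window 0): ALLOW
  req#5 t=1ms (window 0): DENY
  req#6 t=1ms (window 0): DENY
  req#7 t=1ms (window 0): DENY
  req#8 t=2ms (window 0): DENY
  req#9 t=12ms (window 1): ALLOW
  req#10 t=12ms (window 1): ALLOW
  req#11 t=12ms (window 1): ALLOW
  req#12 t=12ms (window 1): ALLOW
  req#13 t=12ms (window 1): DENY
  req#14 t=12ms (window 1): DENY
  req#15 t=12ms (window 1): DENY
  req#16 t=12ms (window 1): DENY
  req#17 t=14ms (window 1): DENY
  req#18 t=15ms (window 1): DENY
  req#19 t=15ms (window 1): DENY
  req#20 t=16ms (window 1): DENY
  req#21 t=16ms (window 1): DENY
  req#22 t=16ms (window 1): DENY
  req#23 t=17ms (window 1): DENY
  req#24 t=17ms (window 1): DENY

Allowed counts by window: 4 4

Answer: 4 4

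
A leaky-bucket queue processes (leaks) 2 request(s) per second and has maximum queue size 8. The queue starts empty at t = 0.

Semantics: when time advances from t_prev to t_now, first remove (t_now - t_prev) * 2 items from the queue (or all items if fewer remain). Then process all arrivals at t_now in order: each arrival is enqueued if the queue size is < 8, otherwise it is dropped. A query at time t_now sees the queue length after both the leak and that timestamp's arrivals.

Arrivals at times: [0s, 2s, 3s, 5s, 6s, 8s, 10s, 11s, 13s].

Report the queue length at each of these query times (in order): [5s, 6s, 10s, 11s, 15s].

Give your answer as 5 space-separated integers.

Queue lengths at query times:
  query t=5s: backlog = 1
  query t=6s: backlog = 1
  query t=10s: backlog = 1
  query t=11s: backlog = 1
  query t=15s: backlog = 0

Answer: 1 1 1 1 0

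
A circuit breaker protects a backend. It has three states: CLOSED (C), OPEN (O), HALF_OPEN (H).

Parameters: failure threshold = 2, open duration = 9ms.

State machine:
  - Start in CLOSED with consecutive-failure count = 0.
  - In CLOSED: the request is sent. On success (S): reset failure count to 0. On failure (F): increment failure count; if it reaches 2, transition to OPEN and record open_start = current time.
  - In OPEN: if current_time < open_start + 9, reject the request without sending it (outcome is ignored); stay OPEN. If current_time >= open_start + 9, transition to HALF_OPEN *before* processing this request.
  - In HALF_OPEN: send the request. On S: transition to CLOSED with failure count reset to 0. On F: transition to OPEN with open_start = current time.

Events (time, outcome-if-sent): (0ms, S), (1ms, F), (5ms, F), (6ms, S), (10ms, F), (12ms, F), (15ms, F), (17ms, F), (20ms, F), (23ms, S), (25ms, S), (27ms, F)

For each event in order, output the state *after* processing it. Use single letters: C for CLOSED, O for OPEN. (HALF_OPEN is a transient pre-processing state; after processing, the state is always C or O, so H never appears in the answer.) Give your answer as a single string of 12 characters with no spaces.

Answer: CCOOOOOOOOCC

Derivation:
State after each event:
  event#1 t=0ms outcome=S: state=CLOSED
  event#2 t=1ms outcome=F: state=CLOSED
  event#3 t=5ms outcome=F: state=OPEN
  event#4 t=6ms outcome=S: state=OPEN
  event#5 t=10ms outcome=F: state=OPEN
  event#6 t=12ms outcome=F: state=OPEN
  event#7 t=15ms outcome=F: state=OPEN
  event#8 t=17ms outcome=F: state=OPEN
  event#9 t=20ms outcome=F: state=OPEN
  event#10 t=23ms outcome=S: state=OPEN
  event#11 t=25ms outcome=S: state=CLOSED
  event#12 t=27ms outcome=F: state=CLOSED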